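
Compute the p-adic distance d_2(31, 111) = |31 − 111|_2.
d_2(31, 111) = 1/16

Step 1 — x − y = 31 − 111 = -80. Step 2 — v_2(-80) = 4 (factor: -80 = −(2^4 · 5); the sign does not affect v_p). Step 3 — |x − y|_2 = 2^{-4} = 1/16.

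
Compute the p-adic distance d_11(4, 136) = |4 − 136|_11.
d_11(4, 136) = 1/11

Step 1 — x − y = 4 − 136 = -132. Step 2 — v_11(-132) = 1 (factor: -132 = −(11^1 · 12); the sign does not affect v_p). Step 3 — |x − y|_11 = 11^{-1} = 1/11.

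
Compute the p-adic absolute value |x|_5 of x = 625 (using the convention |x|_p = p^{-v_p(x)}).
|625|_5 = 1/625

Step 1 — compute v_5(x) by factoring powers of 5 out of the numerator and denominator: v_5(625) = 4. Step 2 — apply |x|_p = p^{-v_p(x)} = 5^{-4} = 1/625.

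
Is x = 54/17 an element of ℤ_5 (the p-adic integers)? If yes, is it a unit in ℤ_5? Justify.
x ∈ ℤ_5^× (unit); v_5(x) = 0

ℤ_5 = {x ∈ ℚ_5 : v_5(x) ≥ 0} and ℤ_5^× = {x ∈ ℤ_5 : v_5(x) = 0}. Here v_5(54/17) = v_5(num) − v_5(den) = 0; compare against these criteria.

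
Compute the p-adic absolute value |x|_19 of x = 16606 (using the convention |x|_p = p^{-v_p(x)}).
|16606|_19 = 1/361

Step 1 — compute v_19(x) by factoring powers of 19 out of the numerator and denominator: v_19(16606) = 2. Step 2 — apply |x|_p = p^{-v_p(x)} = 19^{-2} = 1/361.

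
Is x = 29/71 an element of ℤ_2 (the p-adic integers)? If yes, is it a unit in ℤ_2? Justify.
x ∈ ℤ_2^× (unit); v_2(x) = 0

ℤ_2 = {x ∈ ℚ_2 : v_2(x) ≥ 0} and ℤ_2^× = {x ∈ ℤ_2 : v_2(x) = 0}. Here v_2(29/71) = v_2(num) − v_2(den) = 0; compare against these criteria.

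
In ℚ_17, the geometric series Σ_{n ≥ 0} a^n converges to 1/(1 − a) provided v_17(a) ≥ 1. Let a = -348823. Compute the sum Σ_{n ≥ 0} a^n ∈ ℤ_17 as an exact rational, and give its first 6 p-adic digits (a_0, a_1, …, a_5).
Σ a^n = 1/(1 − a) = 1/348824;  first 6 digits = (1, 0, 0, 14, 12, 16)

v_17(a) = 3 ≥ 1, so the series converges in ℤ_17 to 1/(1 − a) = 1/(1 − (-348823)) = 1/348824. Expand this rational in ℤ_17: compute digits iteratively via d_i = x_i mod 17, x_{i+1} = (x_i − d_i)/17. The first 6 digits are (1, 0, 0, 14, 12, 16).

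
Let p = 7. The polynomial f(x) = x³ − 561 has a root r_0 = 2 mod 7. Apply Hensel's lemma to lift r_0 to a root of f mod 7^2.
r_1 = 44 (mod 49)

Hensel: r_{i+1} = r_i − f(r_i)/f′(r_i) mod 7^{i+2}, where f′(x) = 3x². Iterate:
  r_0 = 2 (mod 7)
  r_1 = 44 (mod 49)
Final: r = 44 with f(r) ≡ 0 mod 7^2.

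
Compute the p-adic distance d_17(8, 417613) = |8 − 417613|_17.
d_17(8, 417613) = 1/83521

Step 1 — x − y = 8 − 417613 = -417605. Step 2 — v_17(-417605) = 4 (factor: -417605 = −(17^4 · 5); the sign does not affect v_p). Step 3 — |x − y|_17 = 17^{-4} = 1/83521.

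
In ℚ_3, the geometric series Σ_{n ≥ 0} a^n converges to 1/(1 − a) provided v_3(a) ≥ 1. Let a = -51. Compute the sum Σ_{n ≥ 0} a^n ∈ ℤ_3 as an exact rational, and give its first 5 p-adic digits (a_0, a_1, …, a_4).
Σ a^n = 1/(1 − a) = 1/52;  first 5 digits = (1, 1, 1, 2, 2)

v_3(a) = 1 ≥ 1, so the series converges in ℤ_3 to 1/(1 − a) = 1/(1 − (-51)) = 1/52. Expand this rational in ℤ_3: compute digits iteratively via d_i = x_i mod 3, x_{i+1} = (x_i − d_i)/3. The first 5 digits are (1, 1, 1, 2, 2).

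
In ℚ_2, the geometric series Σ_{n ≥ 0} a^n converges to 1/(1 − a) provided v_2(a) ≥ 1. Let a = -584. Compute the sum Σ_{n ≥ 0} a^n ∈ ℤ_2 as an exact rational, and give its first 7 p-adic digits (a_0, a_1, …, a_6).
Σ a^n = 1/(1 − a) = 1/585;  first 7 digits = (1, 0, 0, 1, 1, 1, 1)

v_2(a) = 3 ≥ 1, so the series converges in ℤ_2 to 1/(1 − a) = 1/(1 − (-584)) = 1/585. Expand this rational in ℤ_2: compute digits iteratively via d_i = x_i mod 2, x_{i+1} = (x_i − d_i)/2. The first 7 digits are (1, 0, 0, 1, 1, 1, 1).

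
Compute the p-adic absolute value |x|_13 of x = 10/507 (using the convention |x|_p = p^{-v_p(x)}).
|10/507|_13 = 169

Step 1 — compute v_13(x) by factoring powers of 13 out of the numerator and denominator: v_13(10/507) = -2. Step 2 — apply |x|_p = p^{-v_p(x)} = 13^{2} = 169.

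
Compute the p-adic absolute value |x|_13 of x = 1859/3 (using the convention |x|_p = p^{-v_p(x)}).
|1859/3|_13 = 1/169

Step 1 — compute v_13(x) by factoring powers of 13 out of the numerator and denominator: v_13(1859/3) = 2. Step 2 — apply |x|_p = p^{-v_p(x)} = 13^{-2} = 1/169.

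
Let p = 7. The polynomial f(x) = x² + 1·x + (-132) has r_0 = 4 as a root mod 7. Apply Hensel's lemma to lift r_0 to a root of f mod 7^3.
r_2 = 11 (mod 343)

Hensel: r_{i+1} = r_i − f(r_i)·(f′(r_i))^{-1} mod 7^{i+2}, f′(x) = 2x + 1. Iterate:
  r_0 = 4 (mod 7)
  r_1 = 11 (mod 49)
  r_2 = 11 (mod 343)
Final: r = 11 satisfies f(r) ≡ 0 mod 7^3.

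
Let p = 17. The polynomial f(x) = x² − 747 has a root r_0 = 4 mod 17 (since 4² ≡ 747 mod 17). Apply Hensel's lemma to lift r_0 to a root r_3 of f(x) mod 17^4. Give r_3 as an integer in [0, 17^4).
r_3 = 57787 (mod 83521)

Hensel's recurrence: r_{i+1} = r_i − f(r_i)·(f′(r_i))^{-1} mod 17^{i+2}, with f′(x) = 2x. Iterate:
  r_0 = 4 (mod 17)
  r_1 = 276 (mod 289)
  r_2 = 3744 (mod 4913)
  r_3 = 57787 (mod 83521)
Final: r_3 = 57787, and one checks f(r_3) ≡ 0 mod 17^4.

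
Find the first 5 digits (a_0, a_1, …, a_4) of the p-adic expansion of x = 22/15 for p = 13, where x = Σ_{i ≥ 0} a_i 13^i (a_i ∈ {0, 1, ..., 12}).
(a_0, …, a_4) = (11, 1, 12, 6, 9)

v_13(22/15) = 0 (numerator and denominator both coprime to 13), so x ∈ ℤ_13^×. Compute digits iteratively via a_i = x_i mod 13, x_{i+1} = (x_i − a_i)/13, with x_0 = x:
  x_0 = 22/15;  a_0 = 11;  x_1 = (x_0 − 11)/13 = -11/15
  x_1 = -11/15;  a_1 = 1;  x_2 = (x_1 − 1)/13 = -2/15
  x_2 = -2/15;  a_2 = 12;  x_3 = (x_2 − 12)/13 = -14/15
  x_3 = -14/15;  a_3 = 6;  x_4 = (x_3 − 6)/13 = -8/15
  x_4 = -8/15;  a_4 = 9;  x_5 = (x_4 − 9)/13 = -11/15
Digits: (11, 1, 12, 6, 9).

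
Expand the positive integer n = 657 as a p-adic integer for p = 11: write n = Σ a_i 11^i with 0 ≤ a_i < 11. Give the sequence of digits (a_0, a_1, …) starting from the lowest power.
(a_0, a_1, …) = (8, 4, 5)

Repeated division by 11 gives the digits low-to-high: 657 = 8 + 4·11^1 + 5·11^2. Digit sequence: (8, 4, 5).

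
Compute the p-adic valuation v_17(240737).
v_17(240737) = 3

v_17(n) is the largest exponent k such that 17^k divides n. Factor out: 240737 = 17^3 · 49. (Sign doesn't affect v_p.) So v_17(240737) = 3.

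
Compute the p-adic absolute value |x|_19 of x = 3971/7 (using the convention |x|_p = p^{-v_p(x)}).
|3971/7|_19 = 1/361

Step 1 — compute v_19(x) by factoring powers of 19 out of the numerator and denominator: v_19(3971/7) = 2. Step 2 — apply |x|_p = p^{-v_p(x)} = 19^{-2} = 1/361.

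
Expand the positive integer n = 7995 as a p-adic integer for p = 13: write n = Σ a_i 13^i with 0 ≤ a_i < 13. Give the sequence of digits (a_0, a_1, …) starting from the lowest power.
(a_0, a_1, …) = (0, 4, 8, 3)

Repeated division by 13 gives the digits low-to-high: 7995 = 4·13^1 + 8·13^2 + 3·13^3. Digit sequence: (0, 4, 8, 3).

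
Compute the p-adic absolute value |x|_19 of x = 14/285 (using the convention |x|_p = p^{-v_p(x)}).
|14/285|_19 = 19

Step 1 — compute v_19(x) by factoring powers of 19 out of the numerator and denominator: v_19(14/285) = -1. Step 2 — apply |x|_p = p^{-v_p(x)} = 19^{1} = 19.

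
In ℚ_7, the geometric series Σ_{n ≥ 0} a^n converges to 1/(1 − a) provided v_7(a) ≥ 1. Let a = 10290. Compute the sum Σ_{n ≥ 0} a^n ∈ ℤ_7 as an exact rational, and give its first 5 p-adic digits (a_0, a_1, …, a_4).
Σ a^n = 1/(1 − a) = -1/10289;  first 5 digits = (1, 0, 0, 2, 4)

v_7(a) = 3 ≥ 1, so the series converges in ℤ_7 to 1/(1 − a) = 1/(1 − 10290) = -1/10289. Expand this rational in ℤ_7: compute digits iteratively via d_i = x_i mod 7, x_{i+1} = (x_i − d_i)/7. The first 5 digits are (1, 0, 0, 2, 4).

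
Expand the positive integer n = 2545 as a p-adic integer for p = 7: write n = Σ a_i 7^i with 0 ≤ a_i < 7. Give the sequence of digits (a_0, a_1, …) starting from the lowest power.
(a_0, a_1, …) = (4, 6, 2, 0, 1)

Repeated division by 7 gives the digits low-to-high: 2545 = 4 + 6·7^1 + 2·7^2 + 1·7^4. Digit sequence: (4, 6, 2, 0, 1).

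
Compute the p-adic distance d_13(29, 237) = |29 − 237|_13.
d_13(29, 237) = 1/13

Step 1 — x − y = 29 − 237 = -208. Step 2 — v_13(-208) = 1 (factor: -208 = −(13^1 · 16); the sign does not affect v_p). Step 3 — |x − y|_13 = 13^{-1} = 1/13.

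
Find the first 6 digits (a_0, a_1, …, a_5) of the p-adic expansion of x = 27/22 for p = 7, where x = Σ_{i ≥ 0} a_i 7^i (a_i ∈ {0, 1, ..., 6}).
(a_0, …, a_5) = (6, 6, 0, 4, 1, 2)

v_7(27/22) = 0 (numerator and denominator both coprime to 7), so x ∈ ℤ_7^×. Compute digits iteratively via a_i = x_i mod 7, x_{i+1} = (x_i − a_i)/7, with x_0 = x:
  x_0 = 27/22;  a_0 = 6;  x_1 = (x_0 − 6)/7 = -15/22
  x_1 = -15/22;  a_1 = 6;  x_2 = (x_1 − 6)/7 = -21/22
  x_2 = -21/22;  a_2 = 0;  x_3 = (x_2 − 0)/7 = -3/22
  x_3 = -3/22;  a_3 = 4;  x_4 = (x_3 − 4)/7 = -13/22
  x_4 = -13/22;  a_4 = 1;  x_5 = (x_4 − 1)/7 = -5/22
  x_5 = -5/22;  a_5 = 2;  x_6 = (x_5 − 2)/7 = -7/22
Digits: (6, 6, 0, 4, 1, 2).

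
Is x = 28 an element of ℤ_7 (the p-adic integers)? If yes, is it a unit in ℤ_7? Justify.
x ∈ ℤ_7 but not a unit; v_7(x) = 1 > 0

ℤ_7 = {x ∈ ℚ_7 : v_7(x) ≥ 0} and ℤ_7^× = {x ∈ ℤ_7 : v_7(x) = 0}. Here v_7(28) = v_7(num) − v_7(den) = 1; compare against these criteria.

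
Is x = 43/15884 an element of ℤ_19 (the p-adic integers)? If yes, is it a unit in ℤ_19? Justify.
x ∉ ℤ_19 (v_19(x) = -2 < 0)

ℤ_19 = {x ∈ ℚ_19 : v_19(x) ≥ 0} and ℤ_19^× = {x ∈ ℤ_19 : v_19(x) = 0}. Here v_19(43/15884) = v_19(num) − v_19(den) = -2; compare against these criteria.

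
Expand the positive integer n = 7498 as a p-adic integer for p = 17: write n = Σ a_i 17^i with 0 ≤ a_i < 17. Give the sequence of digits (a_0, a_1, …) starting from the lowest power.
(a_0, a_1, …) = (1, 16, 8, 1)

Repeated division by 17 gives the digits low-to-high: 7498 = 1 + 16·17^1 + 8·17^2 + 1·17^3. Digit sequence: (1, 16, 8, 1).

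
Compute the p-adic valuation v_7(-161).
v_7(-161) = 1

v_7(n) is the largest exponent k such that 7^k divides n. Factor out: -161 = -7^1 · 23. (Sign doesn't affect v_p.) So v_7(-161) = 1.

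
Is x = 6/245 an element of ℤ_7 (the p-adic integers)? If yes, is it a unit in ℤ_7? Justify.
x ∉ ℤ_7 (v_7(x) = -2 < 0)

ℤ_7 = {x ∈ ℚ_7 : v_7(x) ≥ 0} and ℤ_7^× = {x ∈ ℤ_7 : v_7(x) = 0}. Here v_7(6/245) = v_7(num) − v_7(den) = -2; compare against these criteria.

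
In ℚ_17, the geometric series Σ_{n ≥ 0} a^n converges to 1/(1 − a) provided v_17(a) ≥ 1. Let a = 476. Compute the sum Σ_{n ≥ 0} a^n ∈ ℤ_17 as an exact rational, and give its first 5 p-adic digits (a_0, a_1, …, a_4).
Σ a^n = 1/(1 − a) = -1/475;  first 5 digits = (1, 11, 3, 0, 6)

v_17(a) = 1 ≥ 1, so the series converges in ℤ_17 to 1/(1 − a) = 1/(1 − 476) = -1/475. Expand this rational in ℤ_17: compute digits iteratively via d_i = x_i mod 17, x_{i+1} = (x_i − d_i)/17. The first 5 digits are (1, 11, 3, 0, 6).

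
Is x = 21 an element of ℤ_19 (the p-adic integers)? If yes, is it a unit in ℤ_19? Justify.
x ∈ ℤ_19^× (unit); v_19(x) = 0

ℤ_19 = {x ∈ ℚ_19 : v_19(x) ≥ 0} and ℤ_19^× = {x ∈ ℤ_19 : v_19(x) = 0}. Here v_19(21) = v_19(num) − v_19(den) = 0; compare against these criteria.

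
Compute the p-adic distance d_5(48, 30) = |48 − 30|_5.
d_5(48, 30) = 1

Step 1 — x − y = 48 − 30 = 18. Step 2 — v_5(18) = 0 (factor: 18 = (5^0 · 18); the sign does not affect v_p). Step 3 — |x − y|_5 = 5^{0} = 1.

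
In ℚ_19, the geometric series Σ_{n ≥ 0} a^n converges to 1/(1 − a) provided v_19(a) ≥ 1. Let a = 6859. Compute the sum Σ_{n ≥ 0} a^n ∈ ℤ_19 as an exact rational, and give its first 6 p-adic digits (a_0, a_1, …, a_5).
Σ a^n = 1/(1 − a) = -1/6858;  first 6 digits = (1, 0, 0, 1, 0, 0)

v_19(a) = 3 ≥ 1, so the series converges in ℤ_19 to 1/(1 − a) = 1/(1 − 6859) = -1/6858. Expand this rational in ℤ_19: compute digits iteratively via d_i = x_i mod 19, x_{i+1} = (x_i − d_i)/19. The first 6 digits are (1, 0, 0, 1, 0, 0).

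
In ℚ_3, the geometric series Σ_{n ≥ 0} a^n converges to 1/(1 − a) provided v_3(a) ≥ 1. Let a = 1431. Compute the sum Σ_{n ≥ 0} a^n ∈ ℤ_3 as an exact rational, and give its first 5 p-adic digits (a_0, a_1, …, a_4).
Σ a^n = 1/(1 − a) = -1/1430;  first 5 digits = (1, 0, 0, 2, 2)

v_3(a) = 3 ≥ 1, so the series converges in ℤ_3 to 1/(1 − a) = 1/(1 − 1431) = -1/1430. Expand this rational in ℤ_3: compute digits iteratively via d_i = x_i mod 3, x_{i+1} = (x_i − d_i)/3. The first 5 digits are (1, 0, 0, 2, 2).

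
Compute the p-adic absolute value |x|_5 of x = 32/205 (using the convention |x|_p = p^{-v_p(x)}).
|32/205|_5 = 5

Step 1 — compute v_5(x) by factoring powers of 5 out of the numerator and denominator: v_5(32/205) = -1. Step 2 — apply |x|_p = p^{-v_p(x)} = 5^{1} = 5.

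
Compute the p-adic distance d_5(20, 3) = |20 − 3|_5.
d_5(20, 3) = 1

Step 1 — x − y = 20 − 3 = 17. Step 2 — v_5(17) = 0 (factor: 17 = (5^0 · 17); the sign does not affect v_p). Step 3 — |x − y|_5 = 5^{0} = 1.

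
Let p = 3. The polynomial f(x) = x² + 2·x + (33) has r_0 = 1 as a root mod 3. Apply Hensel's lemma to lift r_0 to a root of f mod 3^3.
r_2 = 19 (mod 27)

Hensel: r_{i+1} = r_i − f(r_i)·(f′(r_i))^{-1} mod 3^{i+2}, f′(x) = 2x + 2. Iterate:
  r_0 = 1 (mod 3)
  r_1 = 1 (mod 9)
  r_2 = 19 (mod 27)
Final: r = 19 satisfies f(r) ≡ 0 mod 3^3.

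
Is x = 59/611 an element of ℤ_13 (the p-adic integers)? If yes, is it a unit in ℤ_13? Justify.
x ∉ ℤ_13 (v_13(x) = -1 < 0)

ℤ_13 = {x ∈ ℚ_13 : v_13(x) ≥ 0} and ℤ_13^× = {x ∈ ℤ_13 : v_13(x) = 0}. Here v_13(59/611) = v_13(num) − v_13(den) = -1; compare against these criteria.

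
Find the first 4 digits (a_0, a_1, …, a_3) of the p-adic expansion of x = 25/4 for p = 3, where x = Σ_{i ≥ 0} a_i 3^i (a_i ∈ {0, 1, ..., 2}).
(a_0, …, a_3) = (1, 1, 1, 2)

v_3(25/4) = 0 (numerator and denominator both coprime to 3), so x ∈ ℤ_3^×. Compute digits iteratively via a_i = x_i mod 3, x_{i+1} = (x_i − a_i)/3, with x_0 = x:
  x_0 = 25/4;  a_0 = 1;  x_1 = (x_0 − 1)/3 = 7/4
  x_1 = 7/4;  a_1 = 1;  x_2 = (x_1 − 1)/3 = 1/4
  x_2 = 1/4;  a_2 = 1;  x_3 = (x_2 − 1)/3 = -1/4
  x_3 = -1/4;  a_3 = 2;  x_4 = (x_3 − 2)/3 = -3/4
Digits: (1, 1, 1, 2).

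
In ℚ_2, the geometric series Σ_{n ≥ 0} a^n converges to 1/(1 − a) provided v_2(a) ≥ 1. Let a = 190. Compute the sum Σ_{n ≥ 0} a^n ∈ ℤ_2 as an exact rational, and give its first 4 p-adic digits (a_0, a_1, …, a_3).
Σ a^n = 1/(1 − a) = -1/189;  first 4 digits = (1, 1, 0, 1)

v_2(a) = 1 ≥ 1, so the series converges in ℤ_2 to 1/(1 − a) = 1/(1 − 190) = -1/189. Expand this rational in ℤ_2: compute digits iteratively via d_i = x_i mod 2, x_{i+1} = (x_i − d_i)/2. The first 4 digits are (1, 1, 0, 1).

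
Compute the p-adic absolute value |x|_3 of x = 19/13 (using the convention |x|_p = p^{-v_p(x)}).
|19/13|_3 = 1

Step 1 — compute v_3(x) by factoring powers of 3 out of the numerator and denominator: v_3(19/13) = 0. Step 2 — apply |x|_p = p^{-v_p(x)} = 3^{0} = 1.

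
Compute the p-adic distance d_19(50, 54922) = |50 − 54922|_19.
d_19(50, 54922) = 1/6859

Step 1 — x − y = 50 − 54922 = -54872. Step 2 — v_19(-54872) = 3 (factor: -54872 = −(19^3 · 8); the sign does not affect v_p). Step 3 — |x − y|_19 = 19^{-3} = 1/6859.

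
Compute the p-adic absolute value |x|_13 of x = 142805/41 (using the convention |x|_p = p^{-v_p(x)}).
|142805/41|_13 = 1/28561

Step 1 — compute v_13(x) by factoring powers of 13 out of the numerator and denominator: v_13(142805/41) = 4. Step 2 — apply |x|_p = p^{-v_p(x)} = 13^{-4} = 1/28561.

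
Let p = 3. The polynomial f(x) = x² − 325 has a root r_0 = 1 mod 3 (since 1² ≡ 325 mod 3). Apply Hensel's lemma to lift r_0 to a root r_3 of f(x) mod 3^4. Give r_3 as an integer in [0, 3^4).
r_3 = 1 (mod 81)

Hensel's recurrence: r_{i+1} = r_i − f(r_i)·(f′(r_i))^{-1} mod 3^{i+2}, with f′(x) = 2x. Iterate:
  r_0 = 1 (mod 3)
  r_1 = 1 (mod 9)
  r_2 = 1 (mod 27)
  r_3 = 1 (mod 81)
Final: r_3 = 1, and one checks f(r_3) ≡ 0 mod 3^4.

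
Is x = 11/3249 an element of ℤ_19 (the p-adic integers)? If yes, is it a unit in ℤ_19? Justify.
x ∉ ℤ_19 (v_19(x) = -2 < 0)

ℤ_19 = {x ∈ ℚ_19 : v_19(x) ≥ 0} and ℤ_19^× = {x ∈ ℤ_19 : v_19(x) = 0}. Here v_19(11/3249) = v_19(num) − v_19(den) = -2; compare against these criteria.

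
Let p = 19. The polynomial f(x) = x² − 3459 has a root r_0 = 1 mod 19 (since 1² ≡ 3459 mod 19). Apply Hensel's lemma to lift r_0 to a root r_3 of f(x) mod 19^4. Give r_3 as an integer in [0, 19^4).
r_3 = 46855 (mod 130321)

Hensel's recurrence: r_{i+1} = r_i − f(r_i)·(f′(r_i))^{-1} mod 19^{i+2}, with f′(x) = 2x. Iterate:
  r_0 = 1 (mod 19)
  r_1 = 286 (mod 361)
  r_2 = 5701 (mod 6859)
  r_3 = 46855 (mod 130321)
Final: r_3 = 46855, and one checks f(r_3) ≡ 0 mod 19^4.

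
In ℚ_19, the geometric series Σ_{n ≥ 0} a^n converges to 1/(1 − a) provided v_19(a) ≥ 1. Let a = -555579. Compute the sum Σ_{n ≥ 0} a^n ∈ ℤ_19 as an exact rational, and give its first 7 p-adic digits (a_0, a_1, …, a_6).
Σ a^n = 1/(1 − a) = 1/555580;  first 7 digits = (1, 0, 0, 14, 14, 18, 5)

v_19(a) = 3 ≥ 1, so the series converges in ℤ_19 to 1/(1 − a) = 1/(1 − (-555579)) = 1/555580. Expand this rational in ℤ_19: compute digits iteratively via d_i = x_i mod 19, x_{i+1} = (x_i − d_i)/19. The first 7 digits are (1, 0, 0, 14, 14, 18, 5).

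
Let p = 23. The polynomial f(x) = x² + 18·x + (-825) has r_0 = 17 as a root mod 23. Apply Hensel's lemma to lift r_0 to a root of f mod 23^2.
r_1 = 408 (mod 529)

Hensel: r_{i+1} = r_i − f(r_i)·(f′(r_i))^{-1} mod 23^{i+2}, f′(x) = 2x + 18. Iterate:
  r_0 = 17 (mod 23)
  r_1 = 408 (mod 529)
Final: r = 408 satisfies f(r) ≡ 0 mod 23^2.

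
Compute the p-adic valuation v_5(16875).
v_5(16875) = 4

v_5(n) is the largest exponent k such that 5^k divides n. Factor out: 16875 = 5^4 · 27. (Sign doesn't affect v_p.) So v_5(16875) = 4.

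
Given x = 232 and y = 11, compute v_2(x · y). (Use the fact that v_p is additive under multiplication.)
v_2(2552) = 3

v_p(x) = 3 (factor: 232 = 2^3 · 29); v_p(y) = 0 (factor: 11 = 2^0 · 11). Additivity: v_p(xy) = v_p(x) + v_p(y) = 3 + 0 = 3. (Direct check: xy = 2552 = 2^3 · (319).)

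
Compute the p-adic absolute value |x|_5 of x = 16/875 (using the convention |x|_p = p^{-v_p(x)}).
|16/875|_5 = 125

Step 1 — compute v_5(x) by factoring powers of 5 out of the numerator and denominator: v_5(16/875) = -3. Step 2 — apply |x|_p = p^{-v_p(x)} = 5^{3} = 125.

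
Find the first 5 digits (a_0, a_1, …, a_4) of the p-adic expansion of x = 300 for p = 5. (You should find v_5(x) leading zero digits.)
(a_0, …, a_4) = (0, 0, 2, 2, 0)

v_5(300) = 2, so a_0 = ... = a_1 = 0. Factor out: x = 5^2 · u with u = 12 a unit in ℤ_5. Expand u iteratively via a_{v+i} = u_i mod 5, u_{i+1} = (u_i − a_{v+i})/5:
  u_0 = 12;  a_2 = 2;  u_1 = (u_0 − 2)/5 = 2
  u_1 = 2;  a_3 = 2;  u_2 = (u_1 − 2)/5 = 0
  u_2 = 0;  a_4 = 0;  u_3 = (u_2 − 0)/5 = 0
Digits: (0, 0, 2, 2, 0).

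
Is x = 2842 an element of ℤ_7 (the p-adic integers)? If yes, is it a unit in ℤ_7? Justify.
x ∈ ℤ_7 but not a unit; v_7(x) = 2 > 0

ℤ_7 = {x ∈ ℚ_7 : v_7(x) ≥ 0} and ℤ_7^× = {x ∈ ℤ_7 : v_7(x) = 0}. Here v_7(2842) = v_7(num) − v_7(den) = 2; compare against these criteria.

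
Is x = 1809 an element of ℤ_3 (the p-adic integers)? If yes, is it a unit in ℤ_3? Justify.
x ∈ ℤ_3 but not a unit; v_3(x) = 3 > 0

ℤ_3 = {x ∈ ℚ_3 : v_3(x) ≥ 0} and ℤ_3^× = {x ∈ ℤ_3 : v_3(x) = 0}. Here v_3(1809) = v_3(num) − v_3(den) = 3; compare against these criteria.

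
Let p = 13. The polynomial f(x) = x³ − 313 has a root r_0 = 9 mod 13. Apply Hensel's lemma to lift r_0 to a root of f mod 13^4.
r_3 = 13633 (mod 28561)

Hensel: r_{i+1} = r_i − f(r_i)/f′(r_i) mod 13^{i+2}, where f′(x) = 3x². Iterate:
  r_0 = 9 (mod 13)
  r_1 = 113 (mod 169)
  r_2 = 451 (mod 2197)
  r_3 = 13633 (mod 28561)
Final: r = 13633 with f(r) ≡ 0 mod 13^4.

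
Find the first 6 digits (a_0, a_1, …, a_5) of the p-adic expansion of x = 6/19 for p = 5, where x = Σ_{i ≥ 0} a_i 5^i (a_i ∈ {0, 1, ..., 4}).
(a_0, …, a_5) = (4, 4, 3, 0, 3, 2)

v_5(6/19) = 0 (numerator and denominator both coprime to 5), so x ∈ ℤ_5^×. Compute digits iteratively via a_i = x_i mod 5, x_{i+1} = (x_i − a_i)/5, with x_0 = x:
  x_0 = 6/19;  a_0 = 4;  x_1 = (x_0 − 4)/5 = -14/19
  x_1 = -14/19;  a_1 = 4;  x_2 = (x_1 − 4)/5 = -18/19
  x_2 = -18/19;  a_2 = 3;  x_3 = (x_2 − 3)/5 = -15/19
  x_3 = -15/19;  a_3 = 0;  x_4 = (x_3 − 0)/5 = -3/19
  x_4 = -3/19;  a_4 = 3;  x_5 = (x_4 − 3)/5 = -12/19
  x_5 = -12/19;  a_5 = 2;  x_6 = (x_5 − 2)/5 = -10/19
Digits: (4, 4, 3, 0, 3, 2).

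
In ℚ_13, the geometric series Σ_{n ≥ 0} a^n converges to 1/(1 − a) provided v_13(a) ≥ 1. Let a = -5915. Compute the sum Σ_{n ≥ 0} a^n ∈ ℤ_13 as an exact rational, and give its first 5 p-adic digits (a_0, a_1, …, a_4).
Σ a^n = 1/(1 − a) = 1/5916;  first 5 digits = (1, 0, 4, 10, 2)

v_13(a) = 2 ≥ 1, so the series converges in ℤ_13 to 1/(1 − a) = 1/(1 − (-5915)) = 1/5916. Expand this rational in ℤ_13: compute digits iteratively via d_i = x_i mod 13, x_{i+1} = (x_i − d_i)/13. The first 5 digits are (1, 0, 4, 10, 2).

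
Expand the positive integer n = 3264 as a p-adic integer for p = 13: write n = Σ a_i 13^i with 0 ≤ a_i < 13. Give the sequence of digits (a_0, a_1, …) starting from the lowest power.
(a_0, a_1, …) = (1, 4, 6, 1)

Repeated division by 13 gives the digits low-to-high: 3264 = 1 + 4·13^1 + 6·13^2 + 1·13^3. Digit sequence: (1, 4, 6, 1).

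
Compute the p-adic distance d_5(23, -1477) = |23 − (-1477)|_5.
d_5(23, -1477) = 1/125

Step 1 — x − y = 23 − (-1477) = 1500. Step 2 — v_5(1500) = 3 (factor: 1500 = (5^3 · 12); the sign does not affect v_p). Step 3 — |x − y|_5 = 5^{-3} = 1/125.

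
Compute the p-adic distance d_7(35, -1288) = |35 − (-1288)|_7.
d_7(35, -1288) = 1/49

Step 1 — x − y = 35 − (-1288) = 1323. Step 2 — v_7(1323) = 2 (factor: 1323 = (7^2 · 27); the sign does not affect v_p). Step 3 — |x − y|_7 = 7^{-2} = 1/49.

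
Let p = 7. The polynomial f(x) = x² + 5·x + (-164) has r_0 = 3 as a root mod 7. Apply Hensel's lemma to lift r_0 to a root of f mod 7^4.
r_3 = 2243 (mod 2401)

Hensel: r_{i+1} = r_i − f(r_i)·(f′(r_i))^{-1} mod 7^{i+2}, f′(x) = 2x + 5. Iterate:
  r_0 = 3 (mod 7)
  r_1 = 38 (mod 49)
  r_2 = 185 (mod 343)
  r_3 = 2243 (mod 2401)
Final: r = 2243 satisfies f(r) ≡ 0 mod 7^4.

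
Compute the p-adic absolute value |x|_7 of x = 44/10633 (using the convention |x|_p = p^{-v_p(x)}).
|44/10633|_7 = 343

Step 1 — compute v_7(x) by factoring powers of 7 out of the numerator and denominator: v_7(44/10633) = -3. Step 2 — apply |x|_p = p^{-v_p(x)} = 7^{3} = 343.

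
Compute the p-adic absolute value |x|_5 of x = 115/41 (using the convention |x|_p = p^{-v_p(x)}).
|115/41|_5 = 1/5

Step 1 — compute v_5(x) by factoring powers of 5 out of the numerator and denominator: v_5(115/41) = 1. Step 2 — apply |x|_p = p^{-v_p(x)} = 5^{-1} = 1/5.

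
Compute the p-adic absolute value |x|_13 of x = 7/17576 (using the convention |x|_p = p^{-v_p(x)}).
|7/17576|_13 = 2197

Step 1 — compute v_13(x) by factoring powers of 13 out of the numerator and denominator: v_13(7/17576) = -3. Step 2 — apply |x|_p = p^{-v_p(x)} = 13^{3} = 2197.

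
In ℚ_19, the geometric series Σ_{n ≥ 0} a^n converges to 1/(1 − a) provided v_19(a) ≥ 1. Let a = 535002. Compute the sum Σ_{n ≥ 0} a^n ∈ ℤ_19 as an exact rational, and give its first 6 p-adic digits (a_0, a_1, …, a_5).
Σ a^n = 1/(1 − a) = -1/535001;  first 6 digits = (1, 0, 0, 2, 4, 0)

v_19(a) = 3 ≥ 1, so the series converges in ℤ_19 to 1/(1 − a) = 1/(1 − 535002) = -1/535001. Expand this rational in ℤ_19: compute digits iteratively via d_i = x_i mod 19, x_{i+1} = (x_i − d_i)/19. The first 6 digits are (1, 0, 0, 2, 4, 0).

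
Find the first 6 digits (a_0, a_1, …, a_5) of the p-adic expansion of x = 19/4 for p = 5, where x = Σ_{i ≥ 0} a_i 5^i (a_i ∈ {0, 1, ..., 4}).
(a_0, …, a_5) = (1, 2, 1, 1, 1, 1)

v_5(19/4) = 0 (numerator and denominator both coprime to 5), so x ∈ ℤ_5^×. Compute digits iteratively via a_i = x_i mod 5, x_{i+1} = (x_i − a_i)/5, with x_0 = x:
  x_0 = 19/4;  a_0 = 1;  x_1 = (x_0 − 1)/5 = 3/4
  x_1 = 3/4;  a_1 = 2;  x_2 = (x_1 − 2)/5 = -1/4
  x_2 = -1/4;  a_2 = 1;  x_3 = (x_2 − 1)/5 = -1/4
  x_3 = -1/4;  a_3 = 1;  x_4 = (x_3 − 1)/5 = -1/4
  x_4 = -1/4;  a_4 = 1;  x_5 = (x_4 − 1)/5 = -1/4
  x_5 = -1/4;  a_5 = 1;  x_6 = (x_5 − 1)/5 = -1/4
Digits: (1, 2, 1, 1, 1, 1).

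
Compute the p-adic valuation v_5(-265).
v_5(-265) = 1

v_5(n) is the largest exponent k such that 5^k divides n. Factor out: -265 = -5^1 · 53. (Sign doesn't affect v_p.) So v_5(-265) = 1.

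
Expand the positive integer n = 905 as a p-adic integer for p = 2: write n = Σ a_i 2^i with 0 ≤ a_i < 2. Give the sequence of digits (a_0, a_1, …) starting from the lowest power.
(a_0, a_1, …) = (1, 0, 0, 1, 0, 0, 0, 1, 1, 1)

Repeated division by 2 gives the digits low-to-high: 905 = 1 + 1·2^3 + 1·2^7 + 1·2^8 + 1·2^9. Digit sequence: (1, 0, 0, 1, 0, 0, 0, 1, 1, 1).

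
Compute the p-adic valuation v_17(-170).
v_17(-170) = 1

v_17(n) is the largest exponent k such that 17^k divides n. Factor out: -170 = -17^1 · 10. (Sign doesn't affect v_p.) So v_17(-170) = 1.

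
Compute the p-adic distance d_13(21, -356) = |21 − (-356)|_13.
d_13(21, -356) = 1/13

Step 1 — x − y = 21 − (-356) = 377. Step 2 — v_13(377) = 1 (factor: 377 = (13^1 · 29); the sign does not affect v_p). Step 3 — |x − y|_13 = 13^{-1} = 1/13.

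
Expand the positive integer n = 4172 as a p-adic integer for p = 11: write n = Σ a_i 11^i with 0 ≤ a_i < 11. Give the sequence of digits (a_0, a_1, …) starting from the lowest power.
(a_0, a_1, …) = (3, 5, 1, 3)

Repeated division by 11 gives the digits low-to-high: 4172 = 3 + 5·11^1 + 1·11^2 + 3·11^3. Digit sequence: (3, 5, 1, 3).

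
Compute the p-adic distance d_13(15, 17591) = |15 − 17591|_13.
d_13(15, 17591) = 1/2197

Step 1 — x − y = 15 − 17591 = -17576. Step 2 — v_13(-17576) = 3 (factor: -17576 = −(13^3 · 8); the sign does not affect v_p). Step 3 — |x − y|_13 = 13^{-3} = 1/2197.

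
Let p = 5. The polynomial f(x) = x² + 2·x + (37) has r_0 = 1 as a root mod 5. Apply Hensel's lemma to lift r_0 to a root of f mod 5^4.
r_3 = 466 (mod 625)

Hensel: r_{i+1} = r_i − f(r_i)·(f′(r_i))^{-1} mod 5^{i+2}, f′(x) = 2x + 2. Iterate:
  r_0 = 1 (mod 5)
  r_1 = 16 (mod 25)
  r_2 = 91 (mod 125)
  r_3 = 466 (mod 625)
Final: r = 466 satisfies f(r) ≡ 0 mod 5^4.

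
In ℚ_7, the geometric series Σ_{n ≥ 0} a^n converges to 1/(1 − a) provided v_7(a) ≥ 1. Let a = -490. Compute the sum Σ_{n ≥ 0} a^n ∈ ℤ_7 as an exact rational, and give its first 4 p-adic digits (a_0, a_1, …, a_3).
Σ a^n = 1/(1 − a) = 1/491;  first 4 digits = (1, 0, 4, 5)

v_7(a) = 2 ≥ 1, so the series converges in ℤ_7 to 1/(1 − a) = 1/(1 − (-490)) = 1/491. Expand this rational in ℤ_7: compute digits iteratively via d_i = x_i mod 7, x_{i+1} = (x_i − d_i)/7. The first 4 digits are (1, 0, 4, 5).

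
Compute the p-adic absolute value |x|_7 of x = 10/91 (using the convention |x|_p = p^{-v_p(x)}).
|10/91|_7 = 7

Step 1 — compute v_7(x) by factoring powers of 7 out of the numerator and denominator: v_7(10/91) = -1. Step 2 — apply |x|_p = p^{-v_p(x)} = 7^{1} = 7.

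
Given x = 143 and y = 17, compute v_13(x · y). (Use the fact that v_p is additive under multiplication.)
v_13(2431) = 1

v_p(x) = 1 (factor: 143 = 13^1 · 11); v_p(y) = 0 (factor: 17 = 13^0 · 17). Additivity: v_p(xy) = v_p(x) + v_p(y) = 1 + 0 = 1. (Direct check: xy = 2431 = 13^1 · (187).)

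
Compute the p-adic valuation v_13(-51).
v_13(-51) = 0

v_13(n) is the largest exponent k such that 13^k divides n. Factor out: -51 = -13^0 · 51. (Sign doesn't affect v_p.) So v_13(-51) = 0.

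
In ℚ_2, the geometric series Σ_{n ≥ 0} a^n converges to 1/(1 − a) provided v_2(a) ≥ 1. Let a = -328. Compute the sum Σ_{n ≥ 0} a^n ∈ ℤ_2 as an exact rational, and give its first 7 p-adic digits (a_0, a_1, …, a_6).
Σ a^n = 1/(1 − a) = 1/329;  first 7 digits = (1, 0, 0, 1, 1, 1, 1)

v_2(a) = 3 ≥ 1, so the series converges in ℤ_2 to 1/(1 − a) = 1/(1 − (-328)) = 1/329. Expand this rational in ℤ_2: compute digits iteratively via d_i = x_i mod 2, x_{i+1} = (x_i − d_i)/2. The first 7 digits are (1, 0, 0, 1, 1, 1, 1).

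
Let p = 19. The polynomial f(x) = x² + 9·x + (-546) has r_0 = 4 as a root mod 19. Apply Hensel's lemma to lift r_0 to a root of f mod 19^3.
r_2 = 479 (mod 6859)

Hensel: r_{i+1} = r_i − f(r_i)·(f′(r_i))^{-1} mod 19^{i+2}, f′(x) = 2x + 9. Iterate:
  r_0 = 4 (mod 19)
  r_1 = 118 (mod 361)
  r_2 = 479 (mod 6859)
Final: r = 479 satisfies f(r) ≡ 0 mod 19^3.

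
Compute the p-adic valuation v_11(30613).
v_11(30613) = 3

v_11(n) is the largest exponent k such that 11^k divides n. Factor out: 30613 = 11^3 · 23. (Sign doesn't affect v_p.) So v_11(30613) = 3.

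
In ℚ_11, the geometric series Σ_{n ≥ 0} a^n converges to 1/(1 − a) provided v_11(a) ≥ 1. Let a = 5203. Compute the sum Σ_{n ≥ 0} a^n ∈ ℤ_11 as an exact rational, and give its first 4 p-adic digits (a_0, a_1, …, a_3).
Σ a^n = 1/(1 − a) = -1/5202;  first 4 digits = (1, 0, 10, 3)

v_11(a) = 2 ≥ 1, so the series converges in ℤ_11 to 1/(1 − a) = 1/(1 − 5203) = -1/5202. Expand this rational in ℤ_11: compute digits iteratively via d_i = x_i mod 11, x_{i+1} = (x_i − d_i)/11. The first 4 digits are (1, 0, 10, 3).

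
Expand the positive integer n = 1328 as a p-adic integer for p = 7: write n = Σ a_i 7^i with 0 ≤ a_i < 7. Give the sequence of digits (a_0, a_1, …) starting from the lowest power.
(a_0, a_1, …) = (5, 0, 6, 3)

Repeated division by 7 gives the digits low-to-high: 1328 = 5 + 6·7^2 + 3·7^3. Digit sequence: (5, 0, 6, 3).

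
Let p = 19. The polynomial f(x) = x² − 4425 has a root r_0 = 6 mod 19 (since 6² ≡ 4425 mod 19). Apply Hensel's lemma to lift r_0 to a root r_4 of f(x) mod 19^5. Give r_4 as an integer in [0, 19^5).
r_4 = 2251658 (mod 2476099)

Hensel's recurrence: r_{i+1} = r_i − f(r_i)·(f′(r_i))^{-1} mod 19^{i+2}, with f′(x) = 2x. Iterate:
  r_0 = 6 (mod 19)
  r_1 = 101 (mod 361)
  r_2 = 1906 (mod 6859)
  r_3 = 36201 (mod 130321)
  r_4 = 2251658 (mod 2476099)
Final: r_4 = 2251658, and one checks f(r_4) ≡ 0 mod 19^5.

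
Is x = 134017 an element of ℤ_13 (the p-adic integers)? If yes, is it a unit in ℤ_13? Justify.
x ∈ ℤ_13 but not a unit; v_13(x) = 3 > 0

ℤ_13 = {x ∈ ℚ_13 : v_13(x) ≥ 0} and ℤ_13^× = {x ∈ ℤ_13 : v_13(x) = 0}. Here v_13(134017) = v_13(num) − v_13(den) = 3; compare against these criteria.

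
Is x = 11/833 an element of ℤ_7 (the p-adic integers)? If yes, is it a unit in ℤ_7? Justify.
x ∉ ℤ_7 (v_7(x) = -2 < 0)

ℤ_7 = {x ∈ ℚ_7 : v_7(x) ≥ 0} and ℤ_7^× = {x ∈ ℤ_7 : v_7(x) = 0}. Here v_7(11/833) = v_7(num) − v_7(den) = -2; compare against these criteria.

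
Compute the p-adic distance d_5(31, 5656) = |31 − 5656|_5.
d_5(31, 5656) = 1/625

Step 1 — x − y = 31 − 5656 = -5625. Step 2 — v_5(-5625) = 4 (factor: -5625 = −(5^4 · 9); the sign does not affect v_p). Step 3 — |x − y|_5 = 5^{-4} = 1/625.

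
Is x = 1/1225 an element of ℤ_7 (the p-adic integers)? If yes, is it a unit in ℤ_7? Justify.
x ∉ ℤ_7 (v_7(x) = -2 < 0)

ℤ_7 = {x ∈ ℚ_7 : v_7(x) ≥ 0} and ℤ_7^× = {x ∈ ℤ_7 : v_7(x) = 0}. Here v_7(1/1225) = v_7(num) − v_7(den) = -2; compare against these criteria.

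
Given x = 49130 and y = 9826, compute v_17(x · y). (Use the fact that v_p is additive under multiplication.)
v_17(482751380) = 6

v_p(x) = 3 (factor: 49130 = 17^3 · 10); v_p(y) = 3 (factor: 9826 = 17^3 · 2). Additivity: v_p(xy) = v_p(x) + v_p(y) = 3 + 3 = 6. (Direct check: xy = 482751380 = 17^6 · (20).)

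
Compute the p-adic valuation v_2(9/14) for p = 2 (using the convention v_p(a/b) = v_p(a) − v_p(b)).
v_2(9/14) = -1

Factor powers of 2 from the numerator and denominator of the reduced fraction: 9 = 2^0 · 9 and 14 = 2^1 · 7. Apply v_p(a/b) = v_p(a) − v_p(b): v_2(9/14) = 0 − 1 = -1.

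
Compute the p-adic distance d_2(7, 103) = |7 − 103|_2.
d_2(7, 103) = 1/32

Step 1 — x − y = 7 − 103 = -96. Step 2 — v_2(-96) = 5 (factor: -96 = −(2^5 · 3); the sign does not affect v_p). Step 3 — |x − y|_2 = 2^{-5} = 1/32.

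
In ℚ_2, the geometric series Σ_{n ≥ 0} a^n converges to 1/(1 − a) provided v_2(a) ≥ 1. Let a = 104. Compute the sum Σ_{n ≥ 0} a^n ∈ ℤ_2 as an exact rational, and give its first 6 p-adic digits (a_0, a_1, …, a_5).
Σ a^n = 1/(1 − a) = -1/103;  first 6 digits = (1, 0, 0, 1, 0, 1)

v_2(a) = 3 ≥ 1, so the series converges in ℤ_2 to 1/(1 − a) = 1/(1 − 104) = -1/103. Expand this rational in ℤ_2: compute digits iteratively via d_i = x_i mod 2, x_{i+1} = (x_i − d_i)/2. The first 6 digits are (1, 0, 0, 1, 0, 1).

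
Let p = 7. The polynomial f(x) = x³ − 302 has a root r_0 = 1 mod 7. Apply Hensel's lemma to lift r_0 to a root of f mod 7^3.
r_2 = 134 (mod 343)

Hensel: r_{i+1} = r_i − f(r_i)/f′(r_i) mod 7^{i+2}, where f′(x) = 3x². Iterate:
  r_0 = 1 (mod 7)
  r_1 = 36 (mod 49)
  r_2 = 134 (mod 343)
Final: r = 134 with f(r) ≡ 0 mod 7^3.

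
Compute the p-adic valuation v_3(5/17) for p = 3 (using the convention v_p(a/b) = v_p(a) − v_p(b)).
v_3(5/17) = 0

Factor powers of 3 from the numerator and denominator of the reduced fraction: 5 = 3^0 · 5 and 17 = 3^0 · 17. Apply v_p(a/b) = v_p(a) − v_p(b): v_3(5/17) = 0 − 0 = 0.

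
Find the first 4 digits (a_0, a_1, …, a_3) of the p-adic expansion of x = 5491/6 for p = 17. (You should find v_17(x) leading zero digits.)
(a_0, …, a_3) = (0, 0, 6, 14)

v_17(5491/6) = 2, so a_0 = ... = a_1 = 0. Factor out: x = 17^2 · u with u = 19/6 a unit in ℤ_17. Expand u iteratively via a_{v+i} = u_i mod 17, u_{i+1} = (u_i − a_{v+i})/17:
  u_0 = 19/6;  a_2 = 6;  u_1 = (u_0 − 6)/17 = -1/6
  u_1 = -1/6;  a_3 = 14;  u_2 = (u_1 − 14)/17 = -5/6
Digits: (0, 0, 6, 14).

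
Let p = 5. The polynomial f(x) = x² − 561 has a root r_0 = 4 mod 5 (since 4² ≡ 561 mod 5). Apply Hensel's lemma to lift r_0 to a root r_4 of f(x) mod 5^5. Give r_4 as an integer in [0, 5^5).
r_4 = 419 (mod 3125)

Hensel's recurrence: r_{i+1} = r_i − f(r_i)·(f′(r_i))^{-1} mod 5^{i+2}, with f′(x) = 2x. Iterate:
  r_0 = 4 (mod 5)
  r_1 = 19 (mod 25)
  r_2 = 44 (mod 125)
  r_3 = 419 (mod 625)
  r_4 = 419 (mod 3125)
Final: r_4 = 419, and one checks f(r_4) ≡ 0 mod 5^5.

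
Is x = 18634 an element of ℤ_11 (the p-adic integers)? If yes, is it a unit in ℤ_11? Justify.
x ∈ ℤ_11 but not a unit; v_11(x) = 3 > 0

ℤ_11 = {x ∈ ℚ_11 : v_11(x) ≥ 0} and ℤ_11^× = {x ∈ ℤ_11 : v_11(x) = 0}. Here v_11(18634) = v_11(num) − v_11(den) = 3; compare against these criteria.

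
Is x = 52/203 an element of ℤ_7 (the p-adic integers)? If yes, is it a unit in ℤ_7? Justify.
x ∉ ℤ_7 (v_7(x) = -1 < 0)

ℤ_7 = {x ∈ ℚ_7 : v_7(x) ≥ 0} and ℤ_7^× = {x ∈ ℤ_7 : v_7(x) = 0}. Here v_7(52/203) = v_7(num) − v_7(den) = -1; compare against these criteria.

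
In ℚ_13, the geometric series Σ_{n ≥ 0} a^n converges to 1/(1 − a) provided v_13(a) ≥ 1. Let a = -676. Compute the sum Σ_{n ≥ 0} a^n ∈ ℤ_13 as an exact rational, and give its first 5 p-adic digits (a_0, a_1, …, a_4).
Σ a^n = 1/(1 − a) = 1/677;  first 5 digits = (1, 0, 9, 12, 2)

v_13(a) = 2 ≥ 1, so the series converges in ℤ_13 to 1/(1 − a) = 1/(1 − (-676)) = 1/677. Expand this rational in ℤ_13: compute digits iteratively via d_i = x_i mod 13, x_{i+1} = (x_i − d_i)/13. The first 5 digits are (1, 0, 9, 12, 2).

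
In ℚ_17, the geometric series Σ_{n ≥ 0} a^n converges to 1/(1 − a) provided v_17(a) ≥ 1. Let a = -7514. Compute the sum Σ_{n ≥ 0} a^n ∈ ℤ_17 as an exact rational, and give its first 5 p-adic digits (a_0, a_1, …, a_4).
Σ a^n = 1/(1 − a) = 1/7515;  first 5 digits = (1, 0, 8, 15, 12)

v_17(a) = 2 ≥ 1, so the series converges in ℤ_17 to 1/(1 − a) = 1/(1 − (-7514)) = 1/7515. Expand this rational in ℤ_17: compute digits iteratively via d_i = x_i mod 17, x_{i+1} = (x_i − d_i)/17. The first 5 digits are (1, 0, 8, 15, 12).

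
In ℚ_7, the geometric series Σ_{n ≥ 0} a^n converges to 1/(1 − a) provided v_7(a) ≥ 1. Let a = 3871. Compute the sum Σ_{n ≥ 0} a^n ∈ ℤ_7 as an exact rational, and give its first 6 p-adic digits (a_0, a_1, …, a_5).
Σ a^n = 1/(1 − a) = -1/3870;  first 6 digits = (1, 0, 2, 4, 5, 2)

v_7(a) = 2 ≥ 1, so the series converges in ℤ_7 to 1/(1 − a) = 1/(1 − 3871) = -1/3870. Expand this rational in ℤ_7: compute digits iteratively via d_i = x_i mod 7, x_{i+1} = (x_i − d_i)/7. The first 6 digits are (1, 0, 2, 4, 5, 2).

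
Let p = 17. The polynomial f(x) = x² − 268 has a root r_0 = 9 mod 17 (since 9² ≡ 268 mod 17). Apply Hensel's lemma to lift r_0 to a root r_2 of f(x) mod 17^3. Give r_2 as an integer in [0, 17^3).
r_2 = 1352 (mod 4913)

Hensel's recurrence: r_{i+1} = r_i − f(r_i)·(f′(r_i))^{-1} mod 17^{i+2}, with f′(x) = 2x. Iterate:
  r_0 = 9 (mod 17)
  r_1 = 196 (mod 289)
  r_2 = 1352 (mod 4913)
Final: r_2 = 1352, and one checks f(r_2) ≡ 0 mod 17^3.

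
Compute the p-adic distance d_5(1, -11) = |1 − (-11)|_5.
d_5(1, -11) = 1

Step 1 — x − y = 1 − (-11) = 12. Step 2 — v_5(12) = 0 (factor: 12 = (5^0 · 12); the sign does not affect v_p). Step 3 — |x − y|_5 = 5^{0} = 1.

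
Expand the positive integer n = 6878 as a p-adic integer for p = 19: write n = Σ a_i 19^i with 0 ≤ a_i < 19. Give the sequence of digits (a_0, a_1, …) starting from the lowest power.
(a_0, a_1, …) = (0, 1, 0, 1)

Repeated division by 19 gives the digits low-to-high: 6878 = 1·19^1 + 1·19^3. Digit sequence: (0, 1, 0, 1).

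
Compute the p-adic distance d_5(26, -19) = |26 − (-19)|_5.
d_5(26, -19) = 1/5

Step 1 — x − y = 26 − (-19) = 45. Step 2 — v_5(45) = 1 (factor: 45 = (5^1 · 9); the sign does not affect v_p). Step 3 — |x − y|_5 = 5^{-1} = 1/5.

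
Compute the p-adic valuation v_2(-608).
v_2(-608) = 5

v_2(n) is the largest exponent k such that 2^k divides n. Factor out: -608 = -2^5 · 19. (Sign doesn't affect v_p.) So v_2(-608) = 5.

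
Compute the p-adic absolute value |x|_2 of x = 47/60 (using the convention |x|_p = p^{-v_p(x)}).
|47/60|_2 = 4

Step 1 — compute v_2(x) by factoring powers of 2 out of the numerator and denominator: v_2(47/60) = -2. Step 2 — apply |x|_p = p^{-v_p(x)} = 2^{2} = 4.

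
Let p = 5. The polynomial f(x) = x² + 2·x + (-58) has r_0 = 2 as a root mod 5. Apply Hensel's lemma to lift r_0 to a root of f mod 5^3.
r_2 = 52 (mod 125)

Hensel: r_{i+1} = r_i − f(r_i)·(f′(r_i))^{-1} mod 5^{i+2}, f′(x) = 2x + 2. Iterate:
  r_0 = 2 (mod 5)
  r_1 = 2 (mod 25)
  r_2 = 52 (mod 125)
Final: r = 52 satisfies f(r) ≡ 0 mod 5^3.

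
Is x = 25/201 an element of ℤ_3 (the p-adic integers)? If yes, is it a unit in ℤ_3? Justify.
x ∉ ℤ_3 (v_3(x) = -1 < 0)

ℤ_3 = {x ∈ ℚ_3 : v_3(x) ≥ 0} and ℤ_3^× = {x ∈ ℤ_3 : v_3(x) = 0}. Here v_3(25/201) = v_3(num) − v_3(den) = -1; compare against these criteria.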